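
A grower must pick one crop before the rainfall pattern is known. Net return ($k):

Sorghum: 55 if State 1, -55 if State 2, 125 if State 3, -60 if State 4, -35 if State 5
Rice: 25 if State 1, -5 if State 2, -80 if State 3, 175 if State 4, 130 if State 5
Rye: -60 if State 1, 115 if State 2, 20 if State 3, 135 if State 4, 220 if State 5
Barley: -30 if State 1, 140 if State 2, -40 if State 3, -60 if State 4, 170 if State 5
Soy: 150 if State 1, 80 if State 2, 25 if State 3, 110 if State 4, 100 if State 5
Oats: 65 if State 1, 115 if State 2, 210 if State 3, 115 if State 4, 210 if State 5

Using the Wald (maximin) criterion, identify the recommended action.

Row minima: Sorghum=-60, Rice=-80, Rye=-60, Barley=-60, Soy=25, Oats=65
Best worst-case = 65 → Oats.

Oats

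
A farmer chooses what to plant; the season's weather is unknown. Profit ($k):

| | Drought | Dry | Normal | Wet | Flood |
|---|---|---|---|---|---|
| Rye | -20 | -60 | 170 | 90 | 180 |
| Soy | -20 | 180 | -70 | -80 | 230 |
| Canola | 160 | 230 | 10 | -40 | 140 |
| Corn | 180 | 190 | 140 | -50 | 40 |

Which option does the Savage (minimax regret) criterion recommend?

Column bests: Drought=180, Dry=230, Normal=170, Wet=90, Flood=230.
Rye regrets: 200, 290, 0, 0, 50 → max 290
Soy regrets: 200, 50, 240, 170, 0 → max 240
Canola regrets: 20, 0, 160, 130, 90 → max 160
Corn regrets: 0, 40, 30, 140, 190 → max 190
Smallest max regret = 160 → Canola.

Canola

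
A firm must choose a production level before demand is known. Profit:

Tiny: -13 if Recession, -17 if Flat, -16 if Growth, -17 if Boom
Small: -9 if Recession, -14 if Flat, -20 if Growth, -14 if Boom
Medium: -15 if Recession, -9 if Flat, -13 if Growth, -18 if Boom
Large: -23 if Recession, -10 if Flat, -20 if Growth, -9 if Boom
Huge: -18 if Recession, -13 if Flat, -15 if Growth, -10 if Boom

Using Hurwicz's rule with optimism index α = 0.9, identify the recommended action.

Tiny: 0.9·(-13) + 0.1·(-17) = -13.4
Small: 0.9·(-9) + 0.1·(-20) = -10.1
Medium: 0.9·(-9) + 0.1·(-18) = -9.9
Large: 0.9·(-9) + 0.1·(-23) = -10.4
Huge: 0.9·(-10) + 0.1·(-18) = -10.8
Highest Hurwicz score = -9.9 → Medium.

Medium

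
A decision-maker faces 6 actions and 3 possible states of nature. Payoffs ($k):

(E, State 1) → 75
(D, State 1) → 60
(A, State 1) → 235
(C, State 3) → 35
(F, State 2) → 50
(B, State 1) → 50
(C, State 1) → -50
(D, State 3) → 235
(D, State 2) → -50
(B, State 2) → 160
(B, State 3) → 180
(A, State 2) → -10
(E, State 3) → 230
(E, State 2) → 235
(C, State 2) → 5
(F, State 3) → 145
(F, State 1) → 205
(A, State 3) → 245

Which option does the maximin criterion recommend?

E

Row minima: A=-10, B=50, C=-50, D=-50, E=75, F=50
Best worst-case = 75 → E.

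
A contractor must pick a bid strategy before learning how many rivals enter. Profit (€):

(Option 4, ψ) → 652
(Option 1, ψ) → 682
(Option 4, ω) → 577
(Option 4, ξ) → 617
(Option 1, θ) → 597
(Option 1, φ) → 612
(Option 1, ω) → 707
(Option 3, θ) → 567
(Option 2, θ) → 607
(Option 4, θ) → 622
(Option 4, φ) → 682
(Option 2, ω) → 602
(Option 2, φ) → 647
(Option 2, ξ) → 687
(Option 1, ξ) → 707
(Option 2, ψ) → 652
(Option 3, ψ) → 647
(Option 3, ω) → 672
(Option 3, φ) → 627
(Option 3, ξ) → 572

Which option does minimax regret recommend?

Column bests: θ=622, φ=682, ψ=682, ω=707, ξ=707.
Option 1 regrets: 25, 70, 0, 0, 0 → max 70
Option 2 regrets: 15, 35, 30, 105, 20 → max 105
Option 3 regrets: 55, 55, 35, 35, 135 → max 135
Option 4 regrets: 0, 0, 30, 130, 90 → max 130
Smallest max regret = 70 → Option 1.

Option 1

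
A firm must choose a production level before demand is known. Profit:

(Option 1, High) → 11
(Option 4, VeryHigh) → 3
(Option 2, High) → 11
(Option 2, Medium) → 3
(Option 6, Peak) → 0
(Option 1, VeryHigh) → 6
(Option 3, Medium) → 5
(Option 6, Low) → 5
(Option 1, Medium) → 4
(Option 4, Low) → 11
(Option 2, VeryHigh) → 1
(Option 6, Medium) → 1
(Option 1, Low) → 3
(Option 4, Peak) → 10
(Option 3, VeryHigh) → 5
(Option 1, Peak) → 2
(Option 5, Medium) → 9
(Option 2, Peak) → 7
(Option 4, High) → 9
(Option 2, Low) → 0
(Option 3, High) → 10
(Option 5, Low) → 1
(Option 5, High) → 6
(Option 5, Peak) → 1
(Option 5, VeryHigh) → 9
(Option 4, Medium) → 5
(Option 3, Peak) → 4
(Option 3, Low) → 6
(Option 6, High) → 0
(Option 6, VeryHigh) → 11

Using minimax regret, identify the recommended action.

Option 3

Column bests: Low=11, Medium=9, High=11, VeryHigh=11, Peak=10.
Option 1 regrets: 8, 5, 0, 5, 8 → max 8
Option 2 regrets: 11, 6, 0, 10, 3 → max 11
Option 3 regrets: 5, 4, 1, 6, 6 → max 6
Option 4 regrets: 0, 4, 2, 8, 0 → max 8
Option 5 regrets: 10, 0, 5, 2, 9 → max 10
Option 6 regrets: 6, 8, 11, 0, 10 → max 11
Smallest max regret = 6 → Option 3.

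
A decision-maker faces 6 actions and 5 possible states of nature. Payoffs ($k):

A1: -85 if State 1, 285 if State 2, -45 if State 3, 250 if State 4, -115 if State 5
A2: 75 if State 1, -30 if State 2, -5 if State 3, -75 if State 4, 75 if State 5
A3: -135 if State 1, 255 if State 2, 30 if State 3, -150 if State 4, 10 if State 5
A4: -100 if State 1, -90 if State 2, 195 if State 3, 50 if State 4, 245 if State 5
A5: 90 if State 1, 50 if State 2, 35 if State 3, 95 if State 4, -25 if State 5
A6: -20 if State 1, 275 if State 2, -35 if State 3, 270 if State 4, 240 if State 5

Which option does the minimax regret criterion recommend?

A6

Column bests: State 1=90, State 2=285, State 3=195, State 4=270, State 5=245.
A1 regrets: 175, 0, 240, 20, 360 → max 360
A2 regrets: 15, 315, 200, 345, 170 → max 345
A3 regrets: 225, 30, 165, 420, 235 → max 420
A4 regrets: 190, 375, 0, 220, 0 → max 375
A5 regrets: 0, 235, 160, 175, 270 → max 270
A6 regrets: 110, 10, 230, 0, 5 → max 230
Smallest max regret = 230 → A6.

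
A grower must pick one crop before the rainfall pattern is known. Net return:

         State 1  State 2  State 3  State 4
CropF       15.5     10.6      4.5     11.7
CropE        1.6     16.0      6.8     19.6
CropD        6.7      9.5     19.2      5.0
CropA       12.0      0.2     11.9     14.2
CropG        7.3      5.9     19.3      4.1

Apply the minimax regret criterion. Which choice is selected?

Column bests: State 1=15.5, State 2=16.0, State 3=19.3, State 4=19.6.
CropF regrets: 0.0, 5.4, 14.8, 7.9 → max 14.8
CropE regrets: 13.9, 0.0, 12.5, 0.0 → max 13.9
CropD regrets: 8.8, 6.5, 0.1, 14.6 → max 14.6
CropA regrets: 3.5, 15.8, 7.4, 5.4 → max 15.8
CropG regrets: 8.2, 10.1, 0.0, 15.5 → max 15.5
Smallest max regret = 13.9 → CropE.

CropE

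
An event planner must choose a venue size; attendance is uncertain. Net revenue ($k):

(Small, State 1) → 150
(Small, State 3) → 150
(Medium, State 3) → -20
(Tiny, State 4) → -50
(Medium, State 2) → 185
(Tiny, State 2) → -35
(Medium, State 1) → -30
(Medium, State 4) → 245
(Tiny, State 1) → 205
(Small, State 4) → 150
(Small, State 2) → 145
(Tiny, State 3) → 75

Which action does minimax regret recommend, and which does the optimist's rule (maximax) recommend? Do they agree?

Column bests: State 1=205, State 2=185, State 3=150, State 4=245.
Tiny regrets: 0, 220, 75, 295 → max 295
Small regrets: 55, 40, 0, 95 → max 95
Medium regrets: 235, 0, 170, 0 → max 235
Smallest max regret = 95 → Small.
Row maxima: Tiny=205, Small=150, Medium=245
Best best-case = 245 → Medium.

minimax regret → Small; maximax → Medium (disagree)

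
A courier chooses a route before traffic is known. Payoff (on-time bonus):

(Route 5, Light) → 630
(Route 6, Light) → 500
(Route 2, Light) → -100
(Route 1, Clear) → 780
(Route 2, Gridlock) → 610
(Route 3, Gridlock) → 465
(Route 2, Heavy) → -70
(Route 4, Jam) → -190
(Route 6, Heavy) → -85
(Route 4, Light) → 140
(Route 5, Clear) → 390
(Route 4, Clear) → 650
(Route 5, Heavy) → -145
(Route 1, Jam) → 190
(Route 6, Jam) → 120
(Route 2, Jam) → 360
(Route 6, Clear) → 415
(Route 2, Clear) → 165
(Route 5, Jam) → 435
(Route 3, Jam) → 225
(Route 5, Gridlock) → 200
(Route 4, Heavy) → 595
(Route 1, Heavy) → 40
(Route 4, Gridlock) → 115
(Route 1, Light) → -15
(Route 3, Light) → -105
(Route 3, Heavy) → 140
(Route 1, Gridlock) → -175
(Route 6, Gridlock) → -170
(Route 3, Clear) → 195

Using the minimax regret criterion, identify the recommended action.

Route 4

Column bests: Clear=780, Light=630, Heavy=595, Jam=435, Gridlock=610.
Route 1 regrets: 0, 645, 555, 245, 785 → max 785
Route 2 regrets: 615, 730, 665, 75, 0 → max 730
Route 3 regrets: 585, 735, 455, 210, 145 → max 735
Route 4 regrets: 130, 490, 0, 625, 495 → max 625
Route 5 regrets: 390, 0, 740, 0, 410 → max 740
Route 6 regrets: 365, 130, 680, 315, 780 → max 780
Smallest max regret = 625 → Route 4.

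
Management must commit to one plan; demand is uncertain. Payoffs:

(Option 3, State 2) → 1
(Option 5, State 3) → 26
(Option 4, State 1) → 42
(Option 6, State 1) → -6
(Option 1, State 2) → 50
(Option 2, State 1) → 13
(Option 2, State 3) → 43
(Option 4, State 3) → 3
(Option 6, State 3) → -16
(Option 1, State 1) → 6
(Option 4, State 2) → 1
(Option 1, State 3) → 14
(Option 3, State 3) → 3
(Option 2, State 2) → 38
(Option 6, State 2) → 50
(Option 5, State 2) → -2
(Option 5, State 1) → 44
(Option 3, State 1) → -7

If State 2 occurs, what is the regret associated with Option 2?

Best payoff under State 2 is 50.
Regret = 50 − 38 = 12.

12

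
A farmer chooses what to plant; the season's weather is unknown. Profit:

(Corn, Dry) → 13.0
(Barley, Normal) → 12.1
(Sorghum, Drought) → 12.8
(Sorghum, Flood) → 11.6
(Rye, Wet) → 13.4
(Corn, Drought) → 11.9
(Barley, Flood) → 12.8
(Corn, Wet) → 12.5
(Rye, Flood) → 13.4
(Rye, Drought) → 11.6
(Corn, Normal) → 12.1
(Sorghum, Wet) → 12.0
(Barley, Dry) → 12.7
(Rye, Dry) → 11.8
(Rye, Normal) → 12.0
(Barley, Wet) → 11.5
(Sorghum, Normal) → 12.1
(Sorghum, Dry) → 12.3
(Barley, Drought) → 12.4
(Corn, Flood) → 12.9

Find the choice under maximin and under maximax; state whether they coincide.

maximin → Corn; maximax → Rye (disagree)

Row minima: Corn=11.9, Sorghum=11.6, Barley=11.5, Rye=11.6
Best worst-case = 11.9 → Corn.
Row maxima: Corn=13.0, Sorghum=12.8, Barley=12.8, Rye=13.4
Best best-case = 13.4 → Rye.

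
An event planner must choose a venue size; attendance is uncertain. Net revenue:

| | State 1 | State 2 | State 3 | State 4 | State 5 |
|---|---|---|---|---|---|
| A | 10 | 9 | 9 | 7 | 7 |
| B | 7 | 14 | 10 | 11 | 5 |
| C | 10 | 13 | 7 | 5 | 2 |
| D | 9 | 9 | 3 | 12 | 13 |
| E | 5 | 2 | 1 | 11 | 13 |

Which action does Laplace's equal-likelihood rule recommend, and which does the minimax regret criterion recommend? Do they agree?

Row averages: A=8.4, B=9.4, C=7.4, D=9.2, E=6.4
Highest average = 9.4 → B.
Column bests: State 1=10, State 2=14, State 3=10, State 4=12, State 5=13.
A regrets: 0, 5, 1, 5, 6 → max 6
B regrets: 3, 0, 0, 1, 8 → max 8
C regrets: 0, 1, 3, 7, 11 → max 11
D regrets: 1, 5, 7, 0, 0 → max 7
E regrets: 5, 12, 9, 1, 0 → max 12
Smallest max regret = 6 → A.

laplace → B; minimax regret → A (disagree)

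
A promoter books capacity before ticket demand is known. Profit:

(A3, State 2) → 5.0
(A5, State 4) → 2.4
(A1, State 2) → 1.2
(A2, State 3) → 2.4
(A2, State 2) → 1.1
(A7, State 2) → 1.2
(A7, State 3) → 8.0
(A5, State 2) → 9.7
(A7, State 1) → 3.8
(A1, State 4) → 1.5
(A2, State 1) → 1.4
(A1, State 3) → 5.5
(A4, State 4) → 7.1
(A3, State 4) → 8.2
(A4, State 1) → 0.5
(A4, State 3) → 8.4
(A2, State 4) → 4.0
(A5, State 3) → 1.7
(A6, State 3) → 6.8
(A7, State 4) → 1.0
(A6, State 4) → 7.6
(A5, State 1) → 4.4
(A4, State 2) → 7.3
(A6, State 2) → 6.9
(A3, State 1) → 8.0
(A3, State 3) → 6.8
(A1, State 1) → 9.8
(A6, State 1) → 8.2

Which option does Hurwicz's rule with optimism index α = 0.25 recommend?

A6

A1: 0.25·9.8 + 0.75·1.2 = 3.35
A2: 0.25·4.0 + 0.75·1.1 = 1.825
A3: 0.25·8.2 + 0.75·5.0 = 5.8
A4: 0.25·8.4 + 0.75·0.5 = 2.475
A5: 0.25·9.7 + 0.75·1.7 = 3.7
A6: 0.25·8.2 + 0.75·6.8 = 7.15
A7: 0.25·8.0 + 0.75·1.0 = 2.75
Highest Hurwicz score = 7.15 → A6.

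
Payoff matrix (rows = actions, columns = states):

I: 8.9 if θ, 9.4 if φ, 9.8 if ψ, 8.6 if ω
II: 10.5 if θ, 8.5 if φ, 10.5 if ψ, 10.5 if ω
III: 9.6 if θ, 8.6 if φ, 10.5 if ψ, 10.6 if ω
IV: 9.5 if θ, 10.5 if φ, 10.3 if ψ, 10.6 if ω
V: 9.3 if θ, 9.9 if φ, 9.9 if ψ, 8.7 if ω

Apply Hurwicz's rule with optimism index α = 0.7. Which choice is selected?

IV

I: 0.7·9.8 + 0.3·8.6 = 9.44
II: 0.7·10.5 + 0.3·8.5 = 9.9
III: 0.7·10.6 + 0.3·8.6 = 10
IV: 0.7·10.6 + 0.3·9.5 = 10.27
V: 0.7·9.9 + 0.3·8.7 = 9.54
Highest Hurwicz score = 10.27 → IV.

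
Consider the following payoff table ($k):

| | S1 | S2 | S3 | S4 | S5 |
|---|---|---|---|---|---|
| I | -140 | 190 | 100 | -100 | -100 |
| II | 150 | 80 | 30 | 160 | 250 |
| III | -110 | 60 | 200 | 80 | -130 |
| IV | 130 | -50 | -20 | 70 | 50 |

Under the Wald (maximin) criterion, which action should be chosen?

II

Row minima: I=-140, II=30, III=-130, IV=-50
Best worst-case = 30 → II.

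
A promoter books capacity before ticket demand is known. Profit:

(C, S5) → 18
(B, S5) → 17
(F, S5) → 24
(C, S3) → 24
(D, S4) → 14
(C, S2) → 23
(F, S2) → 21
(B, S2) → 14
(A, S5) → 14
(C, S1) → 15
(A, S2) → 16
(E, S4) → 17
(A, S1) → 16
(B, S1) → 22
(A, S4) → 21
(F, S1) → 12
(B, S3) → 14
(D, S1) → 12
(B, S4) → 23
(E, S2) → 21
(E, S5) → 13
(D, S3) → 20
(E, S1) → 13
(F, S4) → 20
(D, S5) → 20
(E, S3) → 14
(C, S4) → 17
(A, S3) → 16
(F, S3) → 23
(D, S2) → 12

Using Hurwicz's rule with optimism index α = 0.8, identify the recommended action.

C

A: 0.8·21 + 0.2·14 = 19.6
B: 0.8·23 + 0.2·14 = 21.2
C: 0.8·24 + 0.2·15 = 22.2
D: 0.8·20 + 0.2·12 = 18.4
E: 0.8·21 + 0.2·13 = 19.4
F: 0.8·24 + 0.2·12 = 21.6
Highest Hurwicz score = 22.2 → C.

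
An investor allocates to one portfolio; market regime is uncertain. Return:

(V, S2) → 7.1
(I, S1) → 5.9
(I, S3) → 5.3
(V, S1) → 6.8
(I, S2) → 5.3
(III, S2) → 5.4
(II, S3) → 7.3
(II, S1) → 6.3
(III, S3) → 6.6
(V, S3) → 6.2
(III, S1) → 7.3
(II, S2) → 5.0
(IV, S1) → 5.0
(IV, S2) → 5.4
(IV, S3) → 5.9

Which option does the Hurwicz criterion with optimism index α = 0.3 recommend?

I: 0.3·5.9 + 0.7·5.3 = 5.48
II: 0.3·7.3 + 0.7·5.0 = 5.69
III: 0.3·7.3 + 0.7·5.4 = 5.97
IV: 0.3·5.9 + 0.7·5.0 = 5.27
V: 0.3·7.1 + 0.7·6.2 = 6.47
Highest Hurwicz score = 6.47 → V.

V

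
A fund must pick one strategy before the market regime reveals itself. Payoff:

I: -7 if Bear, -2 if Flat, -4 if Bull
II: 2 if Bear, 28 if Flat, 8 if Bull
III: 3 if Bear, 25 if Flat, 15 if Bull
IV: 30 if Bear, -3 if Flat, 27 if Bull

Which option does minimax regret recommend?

Column bests: Bear=30, Flat=28, Bull=27.
I regrets: 37, 30, 31 → max 37
II regrets: 28, 0, 19 → max 28
III regrets: 27, 3, 12 → max 27
IV regrets: 0, 31, 0 → max 31
Smallest max regret = 27 → III.

III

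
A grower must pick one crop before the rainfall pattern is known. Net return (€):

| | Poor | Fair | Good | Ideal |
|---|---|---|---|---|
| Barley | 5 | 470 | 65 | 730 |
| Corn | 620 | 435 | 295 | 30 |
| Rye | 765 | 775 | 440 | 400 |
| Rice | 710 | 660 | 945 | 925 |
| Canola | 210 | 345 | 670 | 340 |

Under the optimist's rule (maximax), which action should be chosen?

Row maxima: Barley=730, Corn=620, Rye=775, Rice=945, Canola=670
Best best-case = 945 → Rice.

Rice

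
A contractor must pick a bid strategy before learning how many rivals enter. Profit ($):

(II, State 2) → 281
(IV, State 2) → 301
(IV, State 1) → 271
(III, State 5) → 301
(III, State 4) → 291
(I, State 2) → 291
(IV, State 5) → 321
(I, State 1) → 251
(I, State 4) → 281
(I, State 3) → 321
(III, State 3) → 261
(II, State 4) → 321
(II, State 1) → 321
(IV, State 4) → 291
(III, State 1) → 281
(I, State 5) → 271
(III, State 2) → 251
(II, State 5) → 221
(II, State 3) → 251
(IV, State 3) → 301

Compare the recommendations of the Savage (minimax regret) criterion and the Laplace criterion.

Column bests: State 1=321, State 2=301, State 3=321, State 4=321, State 5=321.
I regrets: 70, 10, 0, 40, 50 → max 70
II regrets: 0, 20, 70, 0, 100 → max 100
III regrets: 40, 50, 60, 30, 20 → max 60
IV regrets: 50, 0, 20, 30, 0 → max 50
Smallest max regret = 50 → IV.
Row averages: I=283, II=279, III=277, IV=297
Highest average = 297 → IV.

minimax regret → IV; laplace → IV (agree)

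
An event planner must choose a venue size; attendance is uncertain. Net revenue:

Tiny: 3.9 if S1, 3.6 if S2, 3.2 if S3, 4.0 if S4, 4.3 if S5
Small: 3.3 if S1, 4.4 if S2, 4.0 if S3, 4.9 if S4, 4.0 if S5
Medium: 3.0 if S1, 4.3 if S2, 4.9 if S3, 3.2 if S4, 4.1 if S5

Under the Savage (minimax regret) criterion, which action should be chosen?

Column bests: S1=3.9, S2=4.4, S3=4.9, S4=4.9, S5=4.3.
Tiny regrets: 0.0, 0.8, 1.7, 0.9, 0.0 → max 1.7
Small regrets: 0.6, 0.0, 0.9, 0.0, 0.3 → max 0.9
Medium regrets: 0.9, 0.1, 0.0, 1.7, 0.2 → max 1.7
Smallest max regret = 0.9 → Small.

Small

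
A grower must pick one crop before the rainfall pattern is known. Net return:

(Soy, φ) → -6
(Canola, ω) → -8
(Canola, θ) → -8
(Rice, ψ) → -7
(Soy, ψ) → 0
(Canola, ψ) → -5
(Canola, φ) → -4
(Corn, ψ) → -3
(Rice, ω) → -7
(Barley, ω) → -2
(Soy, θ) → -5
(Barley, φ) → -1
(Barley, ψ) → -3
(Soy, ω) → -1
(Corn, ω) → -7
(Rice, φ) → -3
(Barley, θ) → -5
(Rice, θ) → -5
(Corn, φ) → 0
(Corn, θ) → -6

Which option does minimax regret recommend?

Barley

Column bests: θ=-5, φ=0, ψ=0, ω=-1.
Barley regrets: 0, 1, 3, 1 → max 3
Rice regrets: 0, 3, 7, 6 → max 7
Soy regrets: 0, 6, 0, 0 → max 6
Canola regrets: 3, 4, 5, 7 → max 7
Corn regrets: 1, 0, 3, 6 → max 6
Smallest max regret = 3 → Barley.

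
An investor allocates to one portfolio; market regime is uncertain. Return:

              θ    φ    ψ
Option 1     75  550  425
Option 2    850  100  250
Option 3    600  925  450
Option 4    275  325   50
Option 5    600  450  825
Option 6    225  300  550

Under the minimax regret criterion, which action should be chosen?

Column bests: θ=850, φ=925, ψ=825.
Option 1 regrets: 775, 375, 400 → max 775
Option 2 regrets: 0, 825, 575 → max 825
Option 3 regrets: 250, 0, 375 → max 375
Option 4 regrets: 575, 600, 775 → max 775
Option 5 regrets: 250, 475, 0 → max 475
Option 6 regrets: 625, 625, 275 → max 625
Smallest max regret = 375 → Option 3.

Option 3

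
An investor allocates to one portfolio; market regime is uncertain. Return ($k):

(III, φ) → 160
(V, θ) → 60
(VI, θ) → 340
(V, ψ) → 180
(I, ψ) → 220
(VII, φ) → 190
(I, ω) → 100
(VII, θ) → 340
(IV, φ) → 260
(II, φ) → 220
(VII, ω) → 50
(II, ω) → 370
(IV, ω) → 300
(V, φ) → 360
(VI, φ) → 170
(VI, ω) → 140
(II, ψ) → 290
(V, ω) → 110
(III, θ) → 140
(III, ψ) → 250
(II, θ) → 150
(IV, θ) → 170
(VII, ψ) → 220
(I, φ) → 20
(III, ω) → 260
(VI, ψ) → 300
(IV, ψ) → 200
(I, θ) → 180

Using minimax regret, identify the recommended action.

Column bests: θ=340, φ=360, ψ=300, ω=370.
I regrets: 160, 340, 80, 270 → max 340
II regrets: 190, 140, 10, 0 → max 190
III regrets: 200, 200, 50, 110 → max 200
IV regrets: 170, 100, 100, 70 → max 170
V regrets: 280, 0, 120, 260 → max 280
VI regrets: 0, 190, 0, 230 → max 230
VII regrets: 0, 170, 80, 320 → max 320
Smallest max regret = 170 → IV.

IV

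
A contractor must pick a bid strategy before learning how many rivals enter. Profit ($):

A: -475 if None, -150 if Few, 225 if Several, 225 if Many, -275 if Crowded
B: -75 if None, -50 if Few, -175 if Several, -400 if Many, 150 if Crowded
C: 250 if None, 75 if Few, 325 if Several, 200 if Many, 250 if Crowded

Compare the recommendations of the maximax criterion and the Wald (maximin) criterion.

maximax → C; maximin → C (agree)

Row maxima: A=225, B=150, C=325
Best best-case = 325 → C.
Row minima: A=-475, B=-400, C=75
Best worst-case = 75 → C.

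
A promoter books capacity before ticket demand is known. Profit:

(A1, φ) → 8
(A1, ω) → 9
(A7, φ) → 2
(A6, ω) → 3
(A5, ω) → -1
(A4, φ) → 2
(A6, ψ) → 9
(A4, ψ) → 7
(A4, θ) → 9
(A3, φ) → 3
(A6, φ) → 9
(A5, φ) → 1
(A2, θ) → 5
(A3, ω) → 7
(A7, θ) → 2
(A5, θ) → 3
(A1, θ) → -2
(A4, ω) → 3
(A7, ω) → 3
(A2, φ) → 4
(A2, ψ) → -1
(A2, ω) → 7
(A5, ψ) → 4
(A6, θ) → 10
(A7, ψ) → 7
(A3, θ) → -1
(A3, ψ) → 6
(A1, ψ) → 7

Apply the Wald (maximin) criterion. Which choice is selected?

A6

Row minima: A1=-2, A2=-1, A3=-1, A4=2, A5=-1, A6=3, A7=2
Best worst-case = 3 → A6.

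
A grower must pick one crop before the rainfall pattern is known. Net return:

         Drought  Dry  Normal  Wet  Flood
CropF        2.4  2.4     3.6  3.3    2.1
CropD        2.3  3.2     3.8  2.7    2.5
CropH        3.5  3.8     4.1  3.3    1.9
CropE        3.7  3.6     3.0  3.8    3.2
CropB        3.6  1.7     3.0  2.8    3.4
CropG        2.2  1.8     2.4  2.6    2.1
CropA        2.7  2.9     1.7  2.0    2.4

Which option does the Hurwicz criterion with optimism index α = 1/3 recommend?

CropF: 1/3·3.6 + 2/3·2.1 = 2.6
CropD: 1/3·3.8 + 2/3·2.3 = 2.8
CropH: 1/3·4.1 + 2/3·1.9 = 79/30
CropE: 1/3·3.8 + 2/3·3.0 = 49/15
CropB: 1/3·3.6 + 2/3·1.7 = 7/3
CropG: 1/3·2.6 + 2/3·1.8 = 31/15
CropA: 1/3·2.9 + 2/3·1.7 = 2.1
Highest Hurwicz score = 49/15 → CropE.

CropE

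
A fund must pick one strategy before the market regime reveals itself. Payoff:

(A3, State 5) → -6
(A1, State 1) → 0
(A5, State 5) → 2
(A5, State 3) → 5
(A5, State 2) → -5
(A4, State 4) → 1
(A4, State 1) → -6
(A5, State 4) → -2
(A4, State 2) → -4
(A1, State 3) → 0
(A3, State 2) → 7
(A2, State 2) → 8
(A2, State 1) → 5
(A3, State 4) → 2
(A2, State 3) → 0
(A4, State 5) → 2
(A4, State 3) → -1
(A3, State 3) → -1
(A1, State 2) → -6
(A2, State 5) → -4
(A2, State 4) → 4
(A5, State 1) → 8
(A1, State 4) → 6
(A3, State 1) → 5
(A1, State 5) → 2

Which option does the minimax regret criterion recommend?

A2

Column bests: State 1=8, State 2=8, State 3=5, State 4=6, State 5=2.
A1 regrets: 8, 14, 5, 0, 0 → max 14
A2 regrets: 3, 0, 5, 2, 6 → max 6
A3 regrets: 3, 1, 6, 4, 8 → max 8
A4 regrets: 14, 12, 6, 5, 0 → max 14
A5 regrets: 0, 13, 0, 8, 0 → max 13
Smallest max regret = 6 → A2.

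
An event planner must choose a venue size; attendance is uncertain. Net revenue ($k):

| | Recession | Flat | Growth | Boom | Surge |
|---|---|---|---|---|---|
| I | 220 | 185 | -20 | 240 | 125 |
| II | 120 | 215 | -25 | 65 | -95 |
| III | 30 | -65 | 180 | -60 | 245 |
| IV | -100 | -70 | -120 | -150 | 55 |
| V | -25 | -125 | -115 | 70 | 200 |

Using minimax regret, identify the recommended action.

Column bests: Recession=220, Flat=215, Growth=180, Boom=240, Surge=245.
I regrets: 0, 30, 200, 0, 120 → max 200
II regrets: 100, 0, 205, 175, 340 → max 340
III regrets: 190, 280, 0, 300, 0 → max 300
IV regrets: 320, 285, 300, 390, 190 → max 390
V regrets: 245, 340, 295, 170, 45 → max 340
Smallest max regret = 200 → I.

I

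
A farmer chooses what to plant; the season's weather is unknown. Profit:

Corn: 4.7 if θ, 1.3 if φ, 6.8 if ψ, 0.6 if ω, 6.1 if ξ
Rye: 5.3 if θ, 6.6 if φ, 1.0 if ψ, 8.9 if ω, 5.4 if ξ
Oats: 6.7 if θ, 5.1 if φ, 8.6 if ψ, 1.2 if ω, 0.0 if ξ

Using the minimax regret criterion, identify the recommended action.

Column bests: θ=6.7, φ=6.6, ψ=8.6, ω=8.9, ξ=6.1.
Corn regrets: 2.0, 5.3, 1.8, 8.3, 0.0 → max 8.3
Rye regrets: 1.4, 0.0, 7.6, 0.0, 0.7 → max 7.6
Oats regrets: 0.0, 1.5, 0.0, 7.7, 6.1 → max 7.7
Smallest max regret = 7.6 → Rye.

Rye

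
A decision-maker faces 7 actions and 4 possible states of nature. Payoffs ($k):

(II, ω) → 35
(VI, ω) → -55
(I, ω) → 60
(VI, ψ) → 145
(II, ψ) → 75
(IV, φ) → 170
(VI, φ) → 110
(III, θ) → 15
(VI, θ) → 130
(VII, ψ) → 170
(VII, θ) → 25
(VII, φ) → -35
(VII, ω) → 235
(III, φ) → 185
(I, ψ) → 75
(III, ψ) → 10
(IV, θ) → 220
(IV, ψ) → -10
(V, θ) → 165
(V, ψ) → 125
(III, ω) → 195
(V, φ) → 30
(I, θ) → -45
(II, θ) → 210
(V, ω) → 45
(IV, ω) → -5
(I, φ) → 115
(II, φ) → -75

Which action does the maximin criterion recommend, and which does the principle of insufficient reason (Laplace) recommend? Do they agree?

maximin → V; laplace → III (disagree)

Row minima: I=-45, II=-75, III=10, IV=-10, V=30, VI=-55, VII=-35
Best worst-case = 30 → V.
Row averages: I=51.25, II=61.25, III=101.25, IV=93.75, V=91.25, VI=82.5, VII=98.75
Highest average = 101.25 → III.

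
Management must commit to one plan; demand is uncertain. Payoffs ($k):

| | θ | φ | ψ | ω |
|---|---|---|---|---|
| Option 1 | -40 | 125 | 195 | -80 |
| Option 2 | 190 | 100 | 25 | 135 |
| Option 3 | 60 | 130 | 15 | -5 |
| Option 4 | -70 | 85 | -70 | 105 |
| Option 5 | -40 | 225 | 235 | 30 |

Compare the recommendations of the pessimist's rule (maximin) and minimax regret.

Row minima: Option 1=-80, Option 2=25, Option 3=-5, Option 4=-70, Option 5=-40
Best worst-case = 25 → Option 2.
Column bests: θ=190, φ=225, ψ=235, ω=135.
Option 1 regrets: 230, 100, 40, 215 → max 230
Option 2 regrets: 0, 125, 210, 0 → max 210
Option 3 regrets: 130, 95, 220, 140 → max 220
Option 4 regrets: 260, 140, 305, 30 → max 305
Option 5 regrets: 230, 0, 0, 105 → max 230
Smallest max regret = 210 → Option 2.

maximin → Option 2; minimax regret → Option 2 (agree)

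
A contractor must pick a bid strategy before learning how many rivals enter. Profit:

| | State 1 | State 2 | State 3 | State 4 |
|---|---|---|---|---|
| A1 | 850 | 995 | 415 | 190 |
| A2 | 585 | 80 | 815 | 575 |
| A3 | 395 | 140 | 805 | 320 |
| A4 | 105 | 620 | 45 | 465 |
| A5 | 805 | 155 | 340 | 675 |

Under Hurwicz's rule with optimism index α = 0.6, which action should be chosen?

A1: 0.6·995 + 0.4·190 = 673
A2: 0.6·815 + 0.4·80 = 521
A3: 0.6·805 + 0.4·140 = 539
A4: 0.6·620 + 0.4·45 = 390
A5: 0.6·805 + 0.4·155 = 545
Highest Hurwicz score = 673 → A1.

A1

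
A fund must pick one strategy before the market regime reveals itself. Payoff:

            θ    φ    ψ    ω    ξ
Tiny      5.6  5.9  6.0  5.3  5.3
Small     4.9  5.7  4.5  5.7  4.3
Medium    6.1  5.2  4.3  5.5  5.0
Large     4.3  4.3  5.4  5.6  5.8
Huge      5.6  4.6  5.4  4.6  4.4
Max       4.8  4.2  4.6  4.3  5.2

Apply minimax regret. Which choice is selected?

Column bests: θ=6.1, φ=5.9, ψ=6.0, ω=5.7, ξ=5.8.
Tiny regrets: 0.5, 0.0, 0.0, 0.4, 0.5 → max 0.5
Small regrets: 1.2, 0.2, 1.5, 0.0, 1.5 → max 1.5
Medium regrets: 0.0, 0.7, 1.7, 0.2, 0.8 → max 1.7
Large regrets: 1.8, 1.6, 0.6, 0.1, 0.0 → max 1.8
Huge regrets: 0.5, 1.3, 0.6, 1.1, 1.4 → max 1.4
Max regrets: 1.3, 1.7, 1.4, 1.4, 0.6 → max 1.7
Smallest max regret = 0.5 → Tiny.

Tiny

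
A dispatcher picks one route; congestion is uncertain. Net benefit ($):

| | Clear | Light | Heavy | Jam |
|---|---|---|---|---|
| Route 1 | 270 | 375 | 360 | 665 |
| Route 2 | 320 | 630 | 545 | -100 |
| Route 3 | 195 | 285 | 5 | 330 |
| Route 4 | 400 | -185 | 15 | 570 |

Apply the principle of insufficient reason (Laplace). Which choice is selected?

Route 1

Row averages: Route 1=417.5, Route 2=348.75, Route 3=203.75, Route 4=200
Highest average = 417.5 → Route 1.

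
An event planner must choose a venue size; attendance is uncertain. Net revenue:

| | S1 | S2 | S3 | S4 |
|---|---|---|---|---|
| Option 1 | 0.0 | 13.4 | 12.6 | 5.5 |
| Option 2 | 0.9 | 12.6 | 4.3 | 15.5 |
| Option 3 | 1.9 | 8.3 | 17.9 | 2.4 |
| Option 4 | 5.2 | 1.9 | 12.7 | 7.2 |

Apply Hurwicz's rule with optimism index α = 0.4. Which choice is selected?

Option 3

Option 1: 0.4·13.4 + 0.6·0.0 = 5.36
Option 2: 0.4·15.5 + 0.6·0.9 = 6.74
Option 3: 0.4·17.9 + 0.6·1.9 = 8.3
Option 4: 0.4·12.7 + 0.6·1.9 = 6.22
Highest Hurwicz score = 8.3 → Option 3.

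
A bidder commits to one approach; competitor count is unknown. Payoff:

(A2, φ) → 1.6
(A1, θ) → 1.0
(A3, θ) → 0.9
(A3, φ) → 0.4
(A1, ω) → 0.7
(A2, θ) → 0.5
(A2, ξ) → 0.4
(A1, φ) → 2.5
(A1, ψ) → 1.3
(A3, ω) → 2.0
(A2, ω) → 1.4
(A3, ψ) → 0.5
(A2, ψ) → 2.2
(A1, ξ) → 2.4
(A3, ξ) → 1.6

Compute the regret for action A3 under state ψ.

Best payoff under ψ is 2.2.
Regret = 2.2 − 0.5 = 1.7.

1.7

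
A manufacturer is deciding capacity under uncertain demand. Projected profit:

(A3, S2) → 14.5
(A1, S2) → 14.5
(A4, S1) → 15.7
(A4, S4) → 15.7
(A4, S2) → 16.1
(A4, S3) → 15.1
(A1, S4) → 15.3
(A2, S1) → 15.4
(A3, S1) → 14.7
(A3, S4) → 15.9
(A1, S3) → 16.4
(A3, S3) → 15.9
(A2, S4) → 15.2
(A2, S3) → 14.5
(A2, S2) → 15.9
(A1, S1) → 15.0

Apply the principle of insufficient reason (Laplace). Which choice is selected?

Row averages: A1=15.3, A2=15.25, A3=15.25, A4=15.65
Highest average = 15.65 → A4.

A4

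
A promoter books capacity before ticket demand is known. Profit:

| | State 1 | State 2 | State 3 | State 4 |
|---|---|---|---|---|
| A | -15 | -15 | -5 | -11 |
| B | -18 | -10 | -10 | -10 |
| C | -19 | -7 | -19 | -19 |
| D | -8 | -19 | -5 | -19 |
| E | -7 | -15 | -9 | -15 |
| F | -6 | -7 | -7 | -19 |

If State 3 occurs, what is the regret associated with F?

2

Best payoff under State 3 is -5.
Regret = -5 − (-7) = 2.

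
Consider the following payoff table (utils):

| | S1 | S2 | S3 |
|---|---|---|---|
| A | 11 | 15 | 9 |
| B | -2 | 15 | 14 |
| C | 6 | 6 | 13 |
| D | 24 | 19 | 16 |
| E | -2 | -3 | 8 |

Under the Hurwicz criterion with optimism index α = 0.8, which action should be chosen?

A: 0.8·15 + 0.2·9 = 13.8
B: 0.8·15 + 0.2·(-2) = 11.6
C: 0.8·13 + 0.2·6 = 11.6
D: 0.8·24 + 0.2·16 = 22.4
E: 0.8·8 + 0.2·(-3) = 5.8
Highest Hurwicz score = 22.4 → D.

D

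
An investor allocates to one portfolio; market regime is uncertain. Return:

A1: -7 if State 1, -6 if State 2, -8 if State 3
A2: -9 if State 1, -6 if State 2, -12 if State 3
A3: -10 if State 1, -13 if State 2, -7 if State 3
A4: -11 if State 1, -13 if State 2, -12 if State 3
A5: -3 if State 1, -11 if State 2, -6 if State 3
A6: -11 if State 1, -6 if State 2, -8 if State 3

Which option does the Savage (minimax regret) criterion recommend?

Column bests: State 1=-3, State 2=-6, State 3=-6.
A1 regrets: 4, 0, 2 → max 4
A2 regrets: 6, 0, 6 → max 6
A3 regrets: 7, 7, 1 → max 7
A4 regrets: 8, 7, 6 → max 8
A5 regrets: 0, 5, 0 → max 5
A6 regrets: 8, 0, 2 → max 8
Smallest max regret = 4 → A1.

A1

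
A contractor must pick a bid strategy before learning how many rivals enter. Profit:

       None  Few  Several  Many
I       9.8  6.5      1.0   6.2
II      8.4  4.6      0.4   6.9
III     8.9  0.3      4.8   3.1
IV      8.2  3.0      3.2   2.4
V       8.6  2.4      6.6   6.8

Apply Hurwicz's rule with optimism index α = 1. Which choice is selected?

I

I: 1·9.8 + 0·1.0 = 9.8
II: 1·8.4 + 0·0.4 = 8.4
III: 1·8.9 + 0·0.3 = 8.9
IV: 1·8.2 + 0·2.4 = 8.2
V: 1·8.6 + 0·2.4 = 8.6
Highest Hurwicz score = 9.8 → I.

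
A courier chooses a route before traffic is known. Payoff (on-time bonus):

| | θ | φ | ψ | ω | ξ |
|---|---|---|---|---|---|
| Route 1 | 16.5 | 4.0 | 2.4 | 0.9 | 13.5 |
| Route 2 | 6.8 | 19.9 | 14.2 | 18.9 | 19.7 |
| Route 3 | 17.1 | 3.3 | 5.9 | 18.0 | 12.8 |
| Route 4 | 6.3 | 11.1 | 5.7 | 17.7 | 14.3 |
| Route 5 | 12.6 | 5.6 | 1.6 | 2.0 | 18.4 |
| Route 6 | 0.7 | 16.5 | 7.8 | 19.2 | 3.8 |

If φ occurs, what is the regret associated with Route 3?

Best payoff under φ is 19.9.
Regret = 19.9 − 3.3 = 16.6.

16.6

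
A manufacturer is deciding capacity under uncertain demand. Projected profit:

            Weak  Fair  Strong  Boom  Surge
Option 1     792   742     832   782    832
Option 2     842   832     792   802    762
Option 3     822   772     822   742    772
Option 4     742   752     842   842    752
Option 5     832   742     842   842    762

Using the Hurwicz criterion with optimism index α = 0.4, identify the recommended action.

Option 2

Option 1: 0.4·832 + 0.6·742 = 778
Option 2: 0.4·842 + 0.6·762 = 794
Option 3: 0.4·822 + 0.6·742 = 774
Option 4: 0.4·842 + 0.6·742 = 782
Option 5: 0.4·842 + 0.6·742 = 782
Highest Hurwicz score = 794 → Option 2.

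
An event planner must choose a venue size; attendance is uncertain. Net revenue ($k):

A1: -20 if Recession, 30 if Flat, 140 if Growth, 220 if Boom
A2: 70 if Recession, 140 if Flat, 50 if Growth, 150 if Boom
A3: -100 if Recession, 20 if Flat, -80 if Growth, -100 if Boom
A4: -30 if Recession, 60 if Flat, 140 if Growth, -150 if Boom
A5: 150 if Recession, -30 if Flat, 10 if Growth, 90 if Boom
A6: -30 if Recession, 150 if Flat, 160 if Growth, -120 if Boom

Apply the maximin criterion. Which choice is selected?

Row minima: A1=-20, A2=50, A3=-100, A4=-150, A5=-30, A6=-120
Best worst-case = 50 → A2.

A2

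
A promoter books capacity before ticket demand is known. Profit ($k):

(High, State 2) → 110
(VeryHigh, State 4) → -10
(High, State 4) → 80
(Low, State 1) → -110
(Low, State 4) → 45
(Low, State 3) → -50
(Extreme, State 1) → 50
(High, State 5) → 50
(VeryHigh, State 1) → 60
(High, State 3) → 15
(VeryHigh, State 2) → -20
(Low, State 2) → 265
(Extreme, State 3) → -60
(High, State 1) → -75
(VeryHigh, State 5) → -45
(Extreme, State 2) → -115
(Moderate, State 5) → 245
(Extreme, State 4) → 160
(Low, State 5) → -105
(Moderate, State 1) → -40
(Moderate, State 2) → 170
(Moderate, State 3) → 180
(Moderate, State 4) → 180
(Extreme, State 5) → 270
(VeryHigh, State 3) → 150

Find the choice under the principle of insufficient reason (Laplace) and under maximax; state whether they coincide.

Row averages: Low=9, Moderate=147, High=36, VeryHigh=27, Extreme=61
Highest average = 147 → Moderate.
Row maxima: Low=265, Moderate=245, High=110, VeryHigh=150, Extreme=270
Best best-case = 270 → Extreme.

laplace → Moderate; maximax → Extreme (disagree)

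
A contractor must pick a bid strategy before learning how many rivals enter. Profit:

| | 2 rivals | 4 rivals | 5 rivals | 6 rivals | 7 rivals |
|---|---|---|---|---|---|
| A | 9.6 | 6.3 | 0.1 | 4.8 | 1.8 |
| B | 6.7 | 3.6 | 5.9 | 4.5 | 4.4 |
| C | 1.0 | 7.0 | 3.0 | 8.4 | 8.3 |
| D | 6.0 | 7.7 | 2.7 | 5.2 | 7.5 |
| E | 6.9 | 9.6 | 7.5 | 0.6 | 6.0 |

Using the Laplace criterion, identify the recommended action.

Row averages: A=4.52, B=5.02, C=5.54, D=5.82, E=6.12
Highest average = 6.12 → E.

E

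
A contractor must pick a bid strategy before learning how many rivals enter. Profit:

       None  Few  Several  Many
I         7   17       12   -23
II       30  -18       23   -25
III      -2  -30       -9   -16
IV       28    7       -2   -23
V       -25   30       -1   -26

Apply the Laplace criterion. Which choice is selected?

Row averages: I=3.25, II=2.5, III=-14.25, IV=2.5, V=-5.5
Highest average = 3.25 → I.

I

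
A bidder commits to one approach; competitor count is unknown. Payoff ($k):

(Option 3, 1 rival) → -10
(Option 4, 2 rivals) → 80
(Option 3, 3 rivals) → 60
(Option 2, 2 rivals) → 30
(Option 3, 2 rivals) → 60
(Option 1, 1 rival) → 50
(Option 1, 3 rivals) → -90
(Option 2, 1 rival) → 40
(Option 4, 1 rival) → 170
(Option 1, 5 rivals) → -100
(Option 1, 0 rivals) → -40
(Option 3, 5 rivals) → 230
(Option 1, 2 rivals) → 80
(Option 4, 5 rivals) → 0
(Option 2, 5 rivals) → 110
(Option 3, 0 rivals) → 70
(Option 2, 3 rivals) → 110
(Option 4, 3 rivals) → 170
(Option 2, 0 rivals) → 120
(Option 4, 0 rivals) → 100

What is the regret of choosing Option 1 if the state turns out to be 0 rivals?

Best payoff under 0 rivals is 120.
Regret = 120 − (-40) = 160.

160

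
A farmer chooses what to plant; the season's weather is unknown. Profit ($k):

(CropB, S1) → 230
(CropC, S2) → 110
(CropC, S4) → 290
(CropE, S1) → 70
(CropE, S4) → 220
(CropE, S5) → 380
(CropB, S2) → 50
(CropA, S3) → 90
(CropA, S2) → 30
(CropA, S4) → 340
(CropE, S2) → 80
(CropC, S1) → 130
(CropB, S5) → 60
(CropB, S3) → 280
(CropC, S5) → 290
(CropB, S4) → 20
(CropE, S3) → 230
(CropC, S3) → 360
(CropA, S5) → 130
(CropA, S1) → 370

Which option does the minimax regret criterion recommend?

CropC

Column bests: S1=370, S2=110, S3=360, S4=340, S5=380.
CropA regrets: 0, 80, 270, 0, 250 → max 270
CropC regrets: 240, 0, 0, 50, 90 → max 240
CropE regrets: 300, 30, 130, 120, 0 → max 300
CropB regrets: 140, 60, 80, 320, 320 → max 320
Smallest max regret = 240 → CropC.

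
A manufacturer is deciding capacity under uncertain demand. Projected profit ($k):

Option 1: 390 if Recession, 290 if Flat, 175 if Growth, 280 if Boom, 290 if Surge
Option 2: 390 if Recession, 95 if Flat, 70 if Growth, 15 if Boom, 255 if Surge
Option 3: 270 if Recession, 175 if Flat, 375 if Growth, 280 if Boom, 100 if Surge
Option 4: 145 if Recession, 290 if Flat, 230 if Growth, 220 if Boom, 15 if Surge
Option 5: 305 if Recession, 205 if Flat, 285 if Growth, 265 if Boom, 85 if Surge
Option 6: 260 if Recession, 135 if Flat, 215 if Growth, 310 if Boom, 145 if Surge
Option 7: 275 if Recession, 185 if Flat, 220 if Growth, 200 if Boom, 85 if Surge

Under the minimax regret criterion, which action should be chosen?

Option 6

Column bests: Recession=390, Flat=290, Growth=375, Boom=310, Surge=290.
Option 1 regrets: 0, 0, 200, 30, 0 → max 200
Option 2 regrets: 0, 195, 305, 295, 35 → max 305
Option 3 regrets: 120, 115, 0, 30, 190 → max 190
Option 4 regrets: 245, 0, 145, 90, 275 → max 275
Option 5 regrets: 85, 85, 90, 45, 205 → max 205
Option 6 regrets: 130, 155, 160, 0, 145 → max 160
Option 7 regrets: 115, 105, 155, 110, 205 → max 205
Smallest max regret = 160 → Option 6.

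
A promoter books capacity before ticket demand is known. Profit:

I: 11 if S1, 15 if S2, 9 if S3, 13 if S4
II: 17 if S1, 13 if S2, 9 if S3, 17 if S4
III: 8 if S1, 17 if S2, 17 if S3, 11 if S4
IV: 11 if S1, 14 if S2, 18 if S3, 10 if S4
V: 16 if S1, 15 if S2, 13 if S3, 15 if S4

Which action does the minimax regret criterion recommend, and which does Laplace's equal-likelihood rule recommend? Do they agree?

minimax regret → V; laplace → V (agree)

Column bests: S1=17, S2=17, S3=18, S4=17.
I regrets: 6, 2, 9, 4 → max 9
II regrets: 0, 4, 9, 0 → max 9
III regrets: 9, 0, 1, 6 → max 9
IV regrets: 6, 3, 0, 7 → max 7
V regrets: 1, 2, 5, 2 → max 5
Smallest max regret = 5 → V.
Row averages: I=12, II=14, III=13.25, IV=13.25, V=14.75
Highest average = 14.75 → V.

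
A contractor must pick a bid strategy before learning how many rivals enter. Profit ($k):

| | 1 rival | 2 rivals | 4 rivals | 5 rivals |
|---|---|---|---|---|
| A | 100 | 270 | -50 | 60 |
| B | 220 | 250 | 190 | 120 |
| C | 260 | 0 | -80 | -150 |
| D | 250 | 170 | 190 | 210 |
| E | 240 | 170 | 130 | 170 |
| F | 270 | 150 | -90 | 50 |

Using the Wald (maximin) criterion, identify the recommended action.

D

Row minima: A=-50, B=120, C=-150, D=170, E=130, F=-90
Best worst-case = 170 → D.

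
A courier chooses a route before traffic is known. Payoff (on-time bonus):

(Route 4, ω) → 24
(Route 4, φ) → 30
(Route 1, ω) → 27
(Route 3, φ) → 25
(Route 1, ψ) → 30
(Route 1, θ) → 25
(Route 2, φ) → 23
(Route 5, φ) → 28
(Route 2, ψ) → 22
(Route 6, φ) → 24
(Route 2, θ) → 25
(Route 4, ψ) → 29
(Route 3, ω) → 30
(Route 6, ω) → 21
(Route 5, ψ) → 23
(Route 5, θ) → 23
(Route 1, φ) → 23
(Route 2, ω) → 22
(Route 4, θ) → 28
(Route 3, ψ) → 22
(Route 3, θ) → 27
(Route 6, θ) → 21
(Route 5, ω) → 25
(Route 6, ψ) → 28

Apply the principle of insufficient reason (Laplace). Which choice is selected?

Route 4

Row averages: Route 1=26.25, Route 2=23, Route 3=26, Route 4=27.75, Route 5=24.75, Route 6=23.5
Highest average = 27.75 → Route 4.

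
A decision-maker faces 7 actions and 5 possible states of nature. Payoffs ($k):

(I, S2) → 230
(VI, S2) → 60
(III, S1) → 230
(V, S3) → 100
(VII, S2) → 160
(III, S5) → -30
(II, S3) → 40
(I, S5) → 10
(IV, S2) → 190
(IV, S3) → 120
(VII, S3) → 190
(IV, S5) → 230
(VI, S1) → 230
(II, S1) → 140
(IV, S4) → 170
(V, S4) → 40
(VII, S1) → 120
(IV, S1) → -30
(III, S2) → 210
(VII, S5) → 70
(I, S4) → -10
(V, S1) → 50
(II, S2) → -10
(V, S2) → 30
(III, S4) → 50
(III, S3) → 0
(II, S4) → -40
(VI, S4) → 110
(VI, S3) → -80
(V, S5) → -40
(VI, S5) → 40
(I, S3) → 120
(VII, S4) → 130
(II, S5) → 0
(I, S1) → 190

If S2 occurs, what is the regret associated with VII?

Best payoff under S2 is 230.
Regret = 230 − 160 = 70.

70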